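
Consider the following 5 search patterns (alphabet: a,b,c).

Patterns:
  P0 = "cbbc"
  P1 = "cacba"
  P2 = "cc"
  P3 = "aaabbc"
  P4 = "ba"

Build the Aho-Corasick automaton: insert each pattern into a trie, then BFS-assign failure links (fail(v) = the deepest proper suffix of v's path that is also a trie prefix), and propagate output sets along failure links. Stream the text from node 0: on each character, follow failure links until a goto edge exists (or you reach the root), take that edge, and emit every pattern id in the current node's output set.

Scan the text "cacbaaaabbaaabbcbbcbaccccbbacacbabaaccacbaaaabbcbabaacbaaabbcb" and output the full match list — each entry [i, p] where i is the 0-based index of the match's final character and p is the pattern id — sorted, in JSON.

Build automaton:
Trie (insert patterns):
  0='ε' goto a→10 b→16 c→1
  1='c' goto a→5 b→2 c→9
  2='cb' goto b→3
  3='cbb' goto c→4
  4='cbbc' goto ·  [P0 ends]
  5='ca' goto c→6
  6='cac' goto b→7
  7='cacb' goto a→8
  8='cacba' goto ·  [P1 ends]
  9='cc' goto ·  [P2 ends]
  10='a' goto a→11
  11='aa' goto a→12
  12='aaa' goto b→13
  13='aaab' goto b→14
  14='aaabb' goto c→15
  15='aaabbc' goto ·  [P3 ends]
  16='b' goto a→17
  17='ba' goto ·  [P4 ends]

Failure links (BFS by depth):
  fail(1) 'c': from fail(0)=0 chase 'c': 0 ⇒ 0;  out=∅∪out(0)=∅
  fail(10) 'a': from fail(0)=0 chase 'a': 0 ⇒ 0;  out=∅∪out(0)=∅
  fail(16) 'b': from fail(0)=0 chase 'b': 0 ⇒ 0;  out=∅∪out(0)=∅
  fail(2) 'cb': from fail(1)=0 chase 'b': 0 ⇒ 16;  out=∅∪out(16)=∅
  fail(5) 'ca': from fail(1)=0 chase 'a': 0 ⇒ 10;  out=∅∪out(10)=∅
  fail(9) 'cc': from fail(1)=0 chase 'c': 0 ⇒ 1;  out={2}∪out(1)={2}
  fail(11) 'aa': from fail(10)=0 chase 'a': 0 ⇒ 10;  out=∅∪out(10)=∅
  fail(17) 'ba': from fail(16)=0 chase 'a': 0 ⇒ 10;  out={4}∪out(10)={4}
  fail(3) 'cbb': from fail(2)=16 chase 'b': 16→0 ⇒ 16;  out=∅∪out(16)=∅
  fail(6) 'cac': from fail(5)=10 chase 'c': 10→0 ⇒ 1;  out=∅∪out(1)=∅
  fail(12) 'aaa': from fail(11)=10 chase 'a': 10 ⇒ 11;  out=∅∪out(11)=∅
  fail(4) 'cbbc': from fail(3)=16 chase 'c': 16→0 ⇒ 1;  out={0}∪out(1)={0}
  fail(7) 'cacb': from fail(6)=1 chase 'b': 1 ⇒ 2;  out=∅∪out(2)=∅
  fail(13) 'aaab': from fail(12)=11 chase 'b': 11→10→0 ⇒ 16;  out=∅∪out(16)=∅
  fail(8) 'cacba': from fail(7)=2 chase 'a': 2→16 ⇒ 17;  out={1}∪out(17)={1,4}
  fail(14) 'aaabb': from fail(13)=16 chase 'b': 16→0 ⇒ 16;  out=∅∪out(16)=∅
  fail(15) 'aaabbc': from fail(14)=16 chase 'c': 16→0 ⇒ 1;  out={3}∪out(1)={3}

Scan:
[0] read 'c'  n0⇒n1
[1] read 'a'  n1⇒n5
[2] read 'c'  n5⇒n6
[3] read 'b'  n6⇒n7
[4] read 'a'  n7⇒n8  emit P1@[0:4],P4@[3:4]
[5] read 'a'  n8⇒n11 (via fail)
[6] read 'a'  n11⇒n12
[7] read 'a'  n12⇒n12 (via fail)
[8] read 'b'  n12⇒n13
[9] read 'b'  n13⇒n14
[10] read 'a'  n14⇒n17 (via fail)  emit P4@[9:10]
[11] read 'a'  n17⇒n11 (via fail)
[12] read 'a'  n11⇒n12
[13] read 'b'  n12⇒n13
[14] read 'b'  n13⇒n14
[15] read 'c'  n14⇒n15  emit P3@[10:15]
[16] read 'b'  n15⇒n2 (via fail)
[17] read 'b'  n2⇒n3
[18] read 'c'  n3⇒n4  emit P0@[15:18]
[19] read 'b'  n4⇒n2 (via fail)
[20] read 'a'  n2⇒n17 (via fail)  emit P4@[19:20]
[21] read 'c'  n17⇒n1 (via fail)
[22] read 'c'  n1⇒n9  emit P2@[21:22]
[23] read 'c'  n9⇒n9 (via fail)  emit P2@[22:23]
[24] read 'c'  n9⇒n9 (via fail)  emit P2@[23:24]
[25] read 'b'  n9⇒n2 (via fail)
[26] read 'b'  n2⇒n3
[27] read 'a'  n3⇒n17 (via fail)  emit P4@[26:27]
[28] read 'c'  n17⇒n1 (via fail)
[29] read 'a'  n1⇒n5
[30] read 'c'  n5⇒n6
[31] read 'b'  n6⇒n7
[32] read 'a'  n7⇒n8  emit P1@[28:32],P4@[31:32]
[33] read 'b'  n8⇒n16 (via fail)
[34] read 'a'  n16⇒n17  emit P4@[33:34]
[35] read 'a'  n17⇒n11 (via fail)
[36] read 'c'  n11⇒n1 (via fail)
[37] read 'c'  n1⇒n9  emit P2@[36:37]
[38] read 'a'  n9⇒n5 (via fail)
[39] read 'c'  n5⇒n6
[40] read 'b'  n6⇒n7
[41] read 'a'  n7⇒n8  emit P1@[37:41],P4@[40:41]
[42] read 'a'  n8⇒n11 (via fail)
[43] read 'a'  n11⇒n12
[44] read 'a'  n12⇒n12 (via fail)
[45] read 'b'  n12⇒n13
[46] read 'b'  n13⇒n14
[47] read 'c'  n14⇒n15  emit P3@[42:47]
[48] read 'b'  n15⇒n2 (via fail)
[49] read 'a'  n2⇒n17 (via fail)  emit P4@[48:49]
[50] read 'b'  n17⇒n16 (via fail)
[51] read 'a'  n16⇒n17  emit P4@[50:51]
[52] read 'a'  n17⇒n11 (via fail)
[53] read 'c'  n11⇒n1 (via fail)
[54] read 'b'  n1⇒n2
[55] read 'a'  n2⇒n17 (via fail)  emit P4@[54:55]
[56] read 'a'  n17⇒n11 (via fail)
[57] read 'a'  n11⇒n12
[58] read 'b'  n12⇒n13
[59] read 'b'  n13⇒n14
[60] read 'c'  n14⇒n15  emit P3@[55:60]
[61] read 'b'  n15⇒n2 (via fail)

Matches: [[4,1],[4,4],[10,4],[15,3],[18,0],[20,4],[22,2],[23,2],[24,2],[27,4],[32,1],[32,4],[34,4],[37,2],[41,1],[41,4],[47,3],[49,4],[51,4],[55,4],[60,3]]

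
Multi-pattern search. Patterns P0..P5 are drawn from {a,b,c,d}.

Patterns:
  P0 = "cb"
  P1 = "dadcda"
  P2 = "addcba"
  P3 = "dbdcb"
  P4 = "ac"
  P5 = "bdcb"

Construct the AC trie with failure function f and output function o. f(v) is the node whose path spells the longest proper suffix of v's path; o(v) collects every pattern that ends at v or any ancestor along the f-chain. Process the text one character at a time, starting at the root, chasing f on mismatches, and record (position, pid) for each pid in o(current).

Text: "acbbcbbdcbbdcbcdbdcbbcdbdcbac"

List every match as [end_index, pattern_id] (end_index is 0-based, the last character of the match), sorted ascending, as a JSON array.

Build:
Trie (insert patterns):
  n0 'ε': a→9 b→20 c→1 d→3
  n1 'c': b→2
  n2 'cb': ·  ←P0
  n3 'd': a→4 b→15
  n4 'da': d→5
  n5 'dad': c→6
  n6 'dadc': d→7
  n7 'dadcd': a→8
  n8 'dadcda': ·  ←P1
  n9 'a': c→19 d→10
  n10 'ad': d→11
  n11 'add': c→12
  n12 'addc': b→13
  n13 'addcb': a→14
  n14 'addcba': ·  ←P2
  n15 'db': d→16
  n16 'dbd': c→17
  n17 'dbdc': b→18
  n18 'dbdcb': ·  ←P3
  n19 'ac': ·  ←P4
  n20 'b': d→21
  n21 'bd': c→22
  n22 'bdc': b→23
  n23 'bdcb': ·  ←P5

Failure links (BFS by depth):
  n1('c'): parent n0 fail=0; on 'c' 0 → fail=0;  out ∅∪∅=∅
  n3('d'): parent n0 fail=0; on 'd' 0 → fail=0;  out ∅∪∅=∅
  n9('a'): parent n0 fail=0; on 'a' 0 → fail=0;  out ∅∪∅=∅
  n20('b'): parent n0 fail=0; on 'b' 0 → fail=0;  out ∅∪∅=∅
  n2('cb'): parent n1 fail=0; on 'b' 0 → fail=20;  out {0}∪∅={0}
  n4('da'): parent n3 fail=0; on 'a' 0 → fail=9;  out ∅∪∅=∅
  n10('ad'): parent n9 fail=0; on 'd' 0 → fail=3;  out ∅∪∅=∅
  n15('db'): parent n3 fail=0; on 'b' 0 → fail=20;  out ∅∪∅=∅
  n19('ac'): parent n9 fail=0; on 'c' 0 → fail=1;  out {4}∪∅={4}
  n21('bd'): parent n20 fail=0; on 'd' 0 → fail=3;  out ∅∪∅=∅
  n5('dad'): parent n4 fail=9; on 'd' 9 → fail=10;  out ∅∪∅=∅
  n11('add'): parent n10 fail=3; on 'd' 3→0 → fail=3;  out ∅∪∅=∅
  n16('dbd'): parent n15 fail=20; on 'd' 20 → fail=21;  out ∅∪∅=∅
  n22('bdc'): parent n21 fail=3; on 'c' 3→0 → fail=1;  out ∅∪∅=∅
  n6('dadc'): parent n5 fail=10; on 'c' 10→3→0 → fail=1;  out ∅∪∅=∅
  n12('addc'): parent n11 fail=3; on 'c' 3→0 → fail=1;  out ∅∪∅=∅
  n17('dbdc'): parent n16 fail=21; on 'c' 21 → fail=22;  out ∅∪∅=∅
  n23('bdcb'): parent n22 fail=1; on 'b' 1 → fail=2;  out {5}∪{0}={0,5}
  n7('dadcd'): parent n6 fail=1; on 'd' 1→0 → fail=3;  out ∅∪∅=∅
  n13('addcb'): parent n12 fail=1; on 'b' 1 → fail=2;  out ∅∪{0}={0}
  n18('dbdcb'): parent n17 fail=22; on 'b' 22 → fail=23;  out {3}∪{0,5}={0,3,5}
  n8('dadcda'): parent n7 fail=3; on 'a' 3 → fail=4;  out {1}∪∅={1}
  n14('addcba'): parent n13 fail=2; on 'a' 2→20→0 → fail=9;  out {2}∪∅={2}

Scan:
pos 0 'a': at 9
pos 1 'c': at 19  ** P4@[0:1]
pos 2 'b': at 2 ·f  ** P0@[1:2]
pos 3 'b': at 20 ·f
pos 4 'c': at 1 ·f
pos 5 'b': at 2  ** P0@[4:5]
pos 6 'b': at 20 ·f
pos 7 'd': at 21
pos 8 'c': at 22
pos 9 'b': at 23  ** P0@[8:9],P5@[6:9]
pos 10 'b': at 20 ·f
pos 11 'd': at 21
pos 12 'c': at 22
pos 13 'b': at 23  ** P0@[12:13],P5@[10:13]
pos 14 'c': at 1 ·f
pos 15 'd': at 3 ·f
pos 16 'b': at 15
pos 17 'd': at 16
pos 18 'c': at 17
pos 19 'b': at 18  ** P0@[18:19],P3@[15:19],P5@[16:19]
pos 20 'b': at 20 ·f
pos 21 'c': at 1 ·f
pos 22 'd': at 3 ·f
pos 23 'b': at 15
pos 24 'd': at 16
pos 25 'c': at 17
pos 26 'b': at 18  ** P0@[25:26],P3@[22:26],P5@[23:26]
pos 27 'a': at 9 ·f
pos 28 'c': at 19  ** P4@[27:28]

Result: [[1,4],[2,0],[5,0],[9,0],[9,5],[13,0],[13,5],[19,0],[19,3],[19,5],[26,0],[26,3],[26,5],[28,4]]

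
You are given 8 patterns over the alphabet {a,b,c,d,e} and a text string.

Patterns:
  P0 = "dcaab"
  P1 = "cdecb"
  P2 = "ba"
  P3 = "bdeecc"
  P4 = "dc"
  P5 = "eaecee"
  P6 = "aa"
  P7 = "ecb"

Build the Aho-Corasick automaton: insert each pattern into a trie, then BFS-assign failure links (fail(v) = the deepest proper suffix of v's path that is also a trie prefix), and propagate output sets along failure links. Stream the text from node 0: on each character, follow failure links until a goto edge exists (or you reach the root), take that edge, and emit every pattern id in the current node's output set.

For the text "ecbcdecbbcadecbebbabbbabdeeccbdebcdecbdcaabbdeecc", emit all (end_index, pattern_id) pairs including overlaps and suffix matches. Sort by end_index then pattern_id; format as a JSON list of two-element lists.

Construct AC machine:
Trie nodes:
  n0 'ε': a→24 b→11 c→6 d→1 e→18
  n1 'd': c→2
  n2 'dc': a→3  [P4 ends]
  n3 'dca': a→4
  n4 'dcaa': b→5
  n5 'dcaab': ·  [P0 ends]
  n6 'c': d→7
  n7 'cd': e→8
  n8 'cde': c→9
  n9 'cdec': b→10
  n10 'cdecb': ·  [P1 ends]
  n11 'b': a→12 d→13
  n12 'ba': ·  [P2 ends]
  n13 'bd': e→14
  n14 'bde': e→15
  n15 'bdee': c→16
  n16 'bdeec': c→17
  n17 'bdeecc': ·  [P3 ends]
  n18 'e': a→19 c→26
  n19 'ea': e→20
  n20 'eae': c→21
  n21 'eaec': e→22
  n22 'eaece': e→23
  n23 'eaecee': ·  [P5 ends]
  n24 'a': a→25
  n25 'aa': ·  [P6 ends]
  n26 'ec': b→27
  n27 'ecb': ·  [P7 ends]

Failure links (BFS by depth):
  n1('d'): parent n0 fail=0; on 'd' 0 → fail=0;  out ∅∪∅=∅
  n6('c'): parent n0 fail=0; on 'c' 0 → fail=0;  out ∅∪∅=∅
  n11('b'): parent n0 fail=0; on 'b' 0 → fail=0;  out ∅∪∅=∅
  n18('e'): parent n0 fail=0; on 'e' 0 → fail=0;  out ∅∪∅=∅
  n24('a'): parent n0 fail=0; on 'a' 0 → fail=0;  out ∅∪∅=∅
  n2('dc'): parent n1 fail=0; on 'c' 0 → fail=6;  out {4}∪∅={4}
  n7('cd'): parent n6 fail=0; on 'd' 0 → fail=1;  out ∅∪∅=∅
  n12('ba'): parent n11 fail=0; on 'a' 0 → fail=24;  out {2}∪∅={2}
  n13('bd'): parent n11 fail=0; on 'd' 0 → fail=1;  out ∅∪∅=∅
  n19('ea'): parent n18 fail=0; on 'a' 0 → fail=24;  out ∅∪∅=∅
  n25('aa'): parent n24 fail=0; on 'a' 0 → fail=24;  out {6}∪∅={6}
  n26('ec'): parent n18 fail=0; on 'c' 0 → fail=6;  out ∅∪∅=∅
  n3('dca'): parent n2 fail=6; on 'a' 6→0 → fail=24;  out ∅∪∅=∅
  n8('cde'): parent n7 fail=1; on 'e' 1→0 → fail=18;  out ∅∪∅=∅
  n14('bde'): parent n13 fail=1; on 'e' 1→0 → fail=18;  out ∅∪∅=∅
  n20('eae'): parent n19 fail=24; on 'e' 24→0 → fail=18;  out ∅∪∅=∅
  n27('ecb'): parent n26 fail=6; on 'b' 6→0 → fail=11;  out {7}∪∅={7}
  n4('dcaa'): parent n3 fail=24; on 'a' 24 → fail=25;  out ∅∪{6}={6}
  n9('cdec'): parent n8 fail=18; on 'c' 18 → fail=26;  out ∅∪∅=∅
  n15('bdee'): parent n14 fail=18; on 'e' 18→0 → fail=18;  out ∅∪∅=∅
  n21('eaec'): parent n20 fail=18; on 'c' 18 → fail=26;  out ∅∪∅=∅
  n5('dcaab'): parent n4 fail=25; on 'b' 25→24→0 → fail=11;  out {0}∪∅={0}
  n10('cdecb'): parent n9 fail=26; on 'b' 26 → fail=27;  out {1}∪{7}={1,7}
  n16('bdeec'): parent n15 fail=18; on 'c' 18 → fail=26;  out ∅∪∅=∅
  n22('eaece'): parent n21 fail=26; on 'e' 26→6→0 → fail=18;  out ∅∪∅=∅
  n17('bdeecc'): parent n16 fail=26; on 'c' 26→6→0 → fail=6;  out {3}∪∅={3}
  n23('eaecee'): parent n22 fail=18; on 'e' 18→0 → fail=18;  out {5}∪∅={5}

Run:
[0] read 'e'  n0⇒n18
[1] read 'c'  n18⇒n26
[2] read 'b'  n26⇒n27  emit P7@[0:2]
[3] read 'c'  n27⇒n6 ·f
[4] read 'd'  n6⇒n7
[5] read 'e'  n7⇒n8
[6] read 'c'  n8⇒n9
[7] read 'b'  n9⇒n10  emit P1@[3:7],P7@[5:7]
[8] read 'b'  n10⇒n11 ·f
[9] read 'c'  n11⇒n6 ·f
[10] read 'a'  n6⇒n24 ·f
[11] read 'd'  n24⇒n1 ·f
[12] read 'e'  n1⇒n18 ·f
[13] read 'c'  n18⇒n26
[14] read 'b'  n26⇒n27  emit P7@[12:14]
[15] read 'e'  n27⇒n18 ·f
[16] read 'b'  n18⇒n11 ·f
[17] read 'b'  n11⇒n11 ·f
[18] read 'a'  n11⇒n12  emit P2@[17:18]
[19] read 'b'  n12⇒n11 ·f
[20] read 'b'  n11⇒n11 ·f
[21] read 'b'  n11⇒n11 ·f
[22] read 'a'  n11⇒n12  emit P2@[21:22]
[23] read 'b'  n12⇒n11 ·f
[24] read 'd'  n11⇒n13
[25] read 'e'  n13⇒n14
[26] read 'e'  n14⇒n15
[27] read 'c'  n15⇒n16
[28] read 'c'  n16⇒n17  emit P3@[23:28]
[29] read 'b'  n17⇒n11 ·f
[30] read 'd'  n11⇒n13
[31] read 'e'  n13⇒n14
[32] read 'b'  n14⇒n11 ·f
[33] read 'c'  n11⇒n6 ·f
[34] read 'd'  n6⇒n7
[35] read 'e'  n7⇒n8
[36] read 'c'  n8⇒n9
[37] read 'b'  n9⇒n10  emit P1@[33:37],P7@[35:37]
[38] read 'd'  n10⇒n13 ·f
[39] read 'c'  n13⇒n2 ·f  emit P4@[38:39]
[40] read 'a'  n2⇒n3
[41] read 'a'  n3⇒n4  emit P6@[40:41]
[42] read 'b'  n4⇒n5  emit P0@[38:42]
[43] read 'b'  n5⇒n11 ·f
[44] read 'd'  n11⇒n13
[45] read 'e'  n13⇒n14
[46] read 'e'  n14⇒n15
[47] read 'c'  n15⇒n16
[48] read 'c'  n16⇒n17  emit P3@[43:48]

Result: [[2,7],[7,1],[7,7],[14,7],[18,2],[22,2],[28,3],[37,1],[37,7],[39,4],[41,6],[42,0],[48,3]]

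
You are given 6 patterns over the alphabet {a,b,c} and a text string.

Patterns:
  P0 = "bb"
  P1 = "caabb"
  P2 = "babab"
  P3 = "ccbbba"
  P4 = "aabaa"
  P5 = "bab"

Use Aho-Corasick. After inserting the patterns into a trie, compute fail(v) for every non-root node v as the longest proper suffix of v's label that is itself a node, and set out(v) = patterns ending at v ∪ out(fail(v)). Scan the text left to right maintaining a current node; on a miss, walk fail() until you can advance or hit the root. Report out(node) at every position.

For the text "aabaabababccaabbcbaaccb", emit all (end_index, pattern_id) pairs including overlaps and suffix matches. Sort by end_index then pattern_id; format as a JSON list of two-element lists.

Construct AC machine:
Trie (insert patterns):
  0='ε' goto a→17 b→1 c→3
  1='b' goto a→8 b→2
  2='bb' goto ·  ←P0
  3='c' goto a→4 c→12
  4='ca' goto a→5
  5='caa' goto b→6
  6='caab' goto b→7
  7='caabb' goto ·  ←P1
  8='ba' goto b→9
  9='bab' goto a→10  ←P5
  10='baba' goto b→11
  11='babab' goto ·  ←P2
  12='cc' goto b→13
  13='ccb' goto b→14
  14='ccbb' goto b→15
  15='ccbbb' goto a→16
  16='ccbbba' goto ·  ←P3
  17='a' goto a→18
  18='aa' goto b→19
  19='aab' goto a→20
  20='aaba' goto a→21
  21='aabaa' goto ·  ←P4

BFS fail/out derivation:
  n1('b'): parent n0 fail=0; on 'b' 0 → fail=0;  out ∅∪∅=∅
  n3('c'): parent n0 fail=0; on 'c' 0 → fail=0;  out ∅∪∅=∅
  n17('a'): parent n0 fail=0; on 'a' 0 → fail=0;  out ∅∪∅=∅
  n2('bb'): parent n1 fail=0; on 'b' 0 → fail=1;  out {0}∪∅={0}
  n4('ca'): parent n3 fail=0; on 'a' 0 → fail=17;  out ∅∪∅=∅
  n8('ba'): parent n1 fail=0; on 'a' 0 → fail=17;  out ∅∪∅=∅
  n12('cc'): parent n3 fail=0; on 'c' 0 → fail=3;  out ∅∪∅=∅
  n18('aa'): parent n17 fail=0; on 'a' 0 → fail=17;  out ∅∪∅=∅
  n5('caa'): parent n4 fail=17; on 'a' 17 → fail=18;  out ∅∪∅=∅
  n9('bab'): parent n8 fail=17; on 'b' 17→0 → fail=1;  out {5}∪∅={5}
  n13('ccb'): parent n12 fail=3; on 'b' 3→0 → fail=1;  out ∅∪∅=∅
  n19('aab'): parent n18 fail=17; on 'b' 17→0 → fail=1;  out ∅∪∅=∅
  n6('caab'): parent n5 fail=18; on 'b' 18 → fail=19;  out ∅∪∅=∅
  n10('baba'): parent n9 fail=1; on 'a' 1 → fail=8;  out ∅∪∅=∅
  n14('ccbb'): parent n13 fail=1; on 'b' 1 → fail=2;  out ∅∪{0}={0}
  n20('aaba'): parent n19 fail=1; on 'a' 1 → fail=8;  out ∅∪∅=∅
  n7('caabb'): parent n6 fail=19; on 'b' 19→1 → fail=2;  out {1}∪{0}={0,1}
  n11('babab'): parent n10 fail=8; on 'b' 8 → fail=9;  out {2}∪{5}={2,5}
  n15('ccbbb'): parent n14 fail=2; on 'b' 2→1 → fail=2;  out ∅∪{0}={0}
  n21('aabaa'): parent n20 fail=8; on 'a' 8→17 → fail=18;  out {4}∪∅={4}
  n16('ccbbba'): parent n15 fail=2; on 'a' 2→1 → fail=8;  out {3}∪∅={3}

Scan:
pos 0 'a': at 17
pos 1 'a': at 18
pos 2 'b': at 19
pos 3 'a': at 20
pos 4 'a': at 21  emit P4@[0:4]
pos 5 'b': at 19 (via fail)
pos 6 'a': at 20
pos 7 'b': at 9 (via fail)  emit P5@[5:7]
pos 8 'a': at 10
pos 9 'b': at 11  emit P2@[5:9],P5@[7:9]
pos 10 'c': at 3 (via fail)
pos 11 'c': at 12
pos 12 'a': at 4 (via fail)
pos 13 'a': at 5
pos 14 'b': at 6
pos 15 'b': at 7  emit P0@[14:15],P1@[11:15]
pos 16 'c': at 3 (via fail)
pos 17 'b': at 1 (via fail)
pos 18 'a': at 8
pos 19 'a': at 18 (via fail)
pos 20 'c': at 3 (via fail)
pos 21 'c': at 12
pos 22 'b': at 13

Matches: [[4,4],[7,5],[9,2],[9,5],[15,0],[15,1]]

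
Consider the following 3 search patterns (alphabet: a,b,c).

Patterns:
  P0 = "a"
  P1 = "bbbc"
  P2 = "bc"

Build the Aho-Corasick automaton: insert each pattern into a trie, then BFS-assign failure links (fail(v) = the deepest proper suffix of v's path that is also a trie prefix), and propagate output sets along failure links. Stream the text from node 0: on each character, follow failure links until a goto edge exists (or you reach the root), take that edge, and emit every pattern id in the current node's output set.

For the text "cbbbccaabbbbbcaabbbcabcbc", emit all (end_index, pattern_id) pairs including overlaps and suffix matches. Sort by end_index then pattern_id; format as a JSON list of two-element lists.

Build automaton:
Trie nodes:
  0='ε' goto a→1 b→2
  1='a' goto ·  ←P0
  2='b' goto b→3 c→6
  3='bb' goto b→4
  4='bbb' goto c→5
  5='bbbc' goto ·  ←P1
  6='bc' goto ·  ←P2

BFS fail/out derivation:
  n1('a'): parent n0 fail=0; on 'a' 0 → fail=0;  out {0}∪∅={0}
  n2('b'): parent n0 fail=0; on 'b' 0 → fail=0;  out ∅∪∅=∅
  n3('bb'): parent n2 fail=0; on 'b' 0 → fail=2;  out ∅∪∅=∅
  n6('bc'): parent n2 fail=0; on 'c' 0 → fail=0;  out {2}∪∅={2}
  n4('bbb'): parent n3 fail=2; on 'b' 2 → fail=3;  out ∅∪∅=∅
  n5('bbbc'): parent n4 fail=3; on 'c' 3→2 → fail=6;  out {1}∪{2}={1,2}

Scan:
[0] read 'c'  n0⇒n0
[1] read 'b'  n0⇒n2
[2] read 'b'  n2⇒n3
[3] read 'b'  n3⇒n4
[4] read 'c'  n4⇒n5  emit P1@[1:4],P2@[3:4]
[5] read 'c'  n5⇒n0 (fail-walked)
[6] read 'a'  n0⇒n1  emit P0@[6:6]
[7] read 'a'  n1⇒n1 (fail-walked)  emit P0@[7:7]
[8] read 'b'  n1⇒n2 (fail-walked)
[9] read 'b'  n2⇒n3
[10] read 'b'  n3⇒n4
[11] read 'b'  n4⇒n4 (fail-walked)
[12] read 'b'  n4⇒n4 (fail-walked)
[13] read 'c'  n4⇒n5  emit P1@[10:13],P2@[12:13]
[14] read 'a'  n5⇒n1 (fail-walked)  emit P0@[14:14]
[15] read 'a'  n1⇒n1 (fail-walked)  emit P0@[15:15]
[16] read 'b'  n1⇒n2 (fail-walked)
[17] read 'b'  n2⇒n3
[18] read 'b'  n3⇒n4
[19] read 'c'  n4⇒n5  emit P1@[16:19],P2@[18:19]
[20] read 'a'  n5⇒n1 (fail-walked)  emit P0@[20:20]
[21] read 'b'  n1⇒n2 (fail-walked)
[22] read 'c'  n2⇒n6  emit P2@[21:22]
[23] read 'b'  n6⇒n2 (fail-walked)
[24] read 'c'  n2⇒n6  emit P2@[23:24]

Result: [[4,1],[4,2],[6,0],[7,0],[13,1],[13,2],[14,0],[15,0],[19,1],[19,2],[20,0],[22,2],[24,2]]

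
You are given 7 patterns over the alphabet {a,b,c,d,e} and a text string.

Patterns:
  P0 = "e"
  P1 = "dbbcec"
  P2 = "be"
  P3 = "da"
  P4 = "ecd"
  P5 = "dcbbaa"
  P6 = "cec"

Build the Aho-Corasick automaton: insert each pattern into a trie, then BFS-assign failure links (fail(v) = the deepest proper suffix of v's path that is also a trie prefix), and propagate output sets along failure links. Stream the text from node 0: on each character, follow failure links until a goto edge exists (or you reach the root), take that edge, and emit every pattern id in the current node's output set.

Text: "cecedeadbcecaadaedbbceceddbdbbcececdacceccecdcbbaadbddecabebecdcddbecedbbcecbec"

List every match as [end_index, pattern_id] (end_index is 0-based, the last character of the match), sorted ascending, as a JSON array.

Construct AC machine:
Trie (insert patterns):
  0='ε' goto b→8 c→18 d→2 e→1
  1='e' goto c→11  [P0 ends]
  2='d' goto a→10 b→3 c→13
  3='db' goto b→4
  4='dbb' goto c→5
  5='dbbc' goto e→6
  6='dbbce' goto c→7
  7='dbbcec' goto ·  [P1 ends]
  8='b' goto e→9
  9='be' goto ·  [P2 ends]
  10='da' goto ·  [P3 ends]
  11='ec' goto d→12
  12='ecd' goto ·  [P4 ends]
  13='dc' goto b→14
  14='dcb' goto b→15
  15='dcbb' goto a→16
  16='dcbba' goto a→17
  17='dcbbaa' goto ·  [P5 ends]
  18='c' goto e→19
  19='ce' goto c→20
  20='cec' goto ·  [P6 ends]

BFS fail/out derivation:
  fail(1) 'e': from fail(0)=0 chase 'e': 0 ⇒ 0;  out={0}∪out(0)={0}
  fail(2) 'd': from fail(0)=0 chase 'd': 0 ⇒ 0;  out=∅∪out(0)=∅
  fail(8) 'b': from fail(0)=0 chase 'b': 0 ⇒ 0;  out=∅∪out(0)=∅
  fail(18) 'c': from fail(0)=0 chase 'c': 0 ⇒ 0;  out=∅∪out(0)=∅
  fail(3) 'db': from fail(2)=0 chase 'b': 0 ⇒ 8;  out=∅∪out(8)=∅
  fail(9) 'be': from fail(8)=0 chase 'e': 0 ⇒ 1;  out={2}∪out(1)={0,2}
  fail(10) 'da': from fail(2)=0 chase 'a': 0 ⇒ 0;  out={3}∪out(0)={3}
  fail(11) 'ec': from fail(1)=0 chase 'c': 0 ⇒ 18;  out=∅∪out(18)=∅
  fail(13) 'dc': from fail(2)=0 chase 'c': 0 ⇒ 18;  out=∅∪out(18)=∅
  fail(19) 'ce': from fail(18)=0 chase 'e': 0 ⇒ 1;  out=∅∪out(1)={0}
  fail(4) 'dbb': from fail(3)=8 chase 'b': 8→0 ⇒ 8;  out=∅∪out(8)=∅
  fail(12) 'ecd': from fail(11)=18 chase 'd': 18→0 ⇒ 2;  out={4}∪out(2)={4}
  fail(14) 'dcb': from fail(13)=18 chase 'b': 18→0 ⇒ 8;  out=∅∪out(8)=∅
  fail(20) 'cec': from fail(19)=1 chase 'c': 1 ⇒ 11;  out={6}∪out(11)={6}
  fail(5) 'dbbc': from fail(4)=8 chase 'c': 8→0 ⇒ 18;  out=∅∪out(18)=∅
  fail(15) 'dcbb': from fail(14)=8 chase 'b': 8→0 ⇒ 8;  out=∅∪out(8)=∅
  fail(6) 'dbbce': from fail(5)=18 chase 'e': 18 ⇒ 19;  out=∅∪out(19)={0}
  fail(16) 'dcbba': from fail(15)=8 chase 'a': 8→0 ⇒ 0;  out=∅∪out(0)=∅
  fail(7) 'dbbcec': from fail(6)=19 chase 'c': 19 ⇒ 20;  out={1}∪out(20)={1,6}
  fail(17) 'dcbbaa': from fail(16)=0 chase 'a': 0 ⇒ 0;  out={5}∪out(0)={5}

Text stream:
[0] read 'c'  n0⇒n18
[1] read 'e'  n18⇒n19  → match P0@[1:1]
[2] read 'c'  n19⇒n20  → match P6@[0:2]
[3] read 'e'  n20⇒n19 (via fail)  → match P0@[3:3]
[4] read 'd'  n19⇒n2 (via fail)
[5] read 'e'  n2⇒n1 (via fail)  → match P0@[5:5]
[6] read 'a'  n1⇒n0 (via fail)
[7] read 'd'  n0⇒n2
[8] read 'b'  n2⇒n3
[9] read 'c'  n3⇒n18 (via fail)
[10] read 'e'  n18⇒n19  → match P0@[10:10]
[11] read 'c'  n19⇒n20  → match P6@[9:11]
[12] read 'a'  n20⇒n0 (via fail)
[13] read 'a'  n0⇒n0
[14] read 'd'  n0⇒n2
[15] read 'a'  n2⇒n10  → match P3@[14:15]
[16] read 'e'  n10⇒n1 (via fail)  → match P0@[16:16]
[17] read 'd'  n1⇒n2 (via fail)
[18] read 'b'  n2⇒n3
[19] read 'b'  n3⇒n4
[20] read 'c'  n4⇒n5
[21] read 'e'  n5⇒n6  → match P0@[21:21]
[22] read 'c'  n6⇒n7  → match P1@[17:22],P6@[20:22]
[23] read 'e'  n7⇒n19 (via fail)  → match P0@[23:23]
[24] read 'd'  n19⇒n2 (via fail)
[25] read 'd'  n2⇒n2 (via fail)
[26] read 'b'  n2⇒n3
[27] read 'd'  n3⇒n2 (via fail)
[28] read 'b'  n2⇒n3
[29] read 'b'  n3⇒n4
[30] read 'c'  n4⇒n5
[31] read 'e'  n5⇒n6  → match P0@[31:31]
[32] read 'c'  n6⇒n7  → match P1@[27:32],P6@[30:32]
[33] read 'e'  n7⇒n19 (via fail)  → match P0@[33:33]
[34] read 'c'  n19⇒n20  → match P6@[32:34]
[35] read 'd'  n20⇒n12 (via fail)  → match P4@[33:35]
[36] read 'a'  n12⇒n10 (via fail)  → match P3@[35:36]
[37] read 'c'  n10⇒n18 (via fail)
[38] read 'c'  n18⇒n18 (via fail)
[39] read 'e'  n18⇒n19  → match P0@[39:39]
[40] read 'c'  n19⇒n20  → match P6@[38:40]
[41] read 'c'  n20⇒n18 (via fail)
[42] read 'e'  n18⇒n19  → match P0@[42:42]
[43] read 'c'  n19⇒n20  → match P6@[41:43]
[44] read 'd'  n20⇒n12 (via fail)  → match P4@[42:44]
[45] read 'c'  n12⇒n13 (via fail)
[46] read 'b'  n13⇒n14
[47] read 'b'  n14⇒n15
[48] read 'a'  n15⇒n16
[49] read 'a'  n16⇒n17  → match P5@[44:49]
[50] read 'd'  n17⇒n2 (via fail)
[51] read 'b'  n2⇒n3
[52] read 'd'  n3⇒n2 (via fail)
[53] read 'd'  n2⇒n2 (via fail)
[54] read 'e'  n2⇒n1 (via fail)  → match P0@[54:54]
[55] read 'c'  n1⇒n11
[56] read 'a'  n11⇒n0 (via fail)
[57] read 'b'  n0⇒n8
[58] read 'e'  n8⇒n9  → match P0@[58:58],P2@[57:58]
[59] read 'b'  n9⇒n8 (via fail)
[60] read 'e'  n8⇒n9  → match P0@[60:60],P2@[59:60]
[61] read 'c'  n9⇒n11 (via fail)
[62] read 'd'  n11⇒n12  → match P4@[60:62]
[63] read 'c'  n12⇒n13 (via fail)
[64] read 'd'  n13⇒n2 (via fail)
[65] read 'd'  n2⇒n2 (via fail)
[66] read 'b'  n2⇒n3
[67] read 'e'  n3⇒n9 (via fail)  → match P0@[67:67],P2@[66:67]
[68] read 'c'  n9⇒n11 (via fail)
[69] read 'e'  n11⇒n19 (via fail)  → match P0@[69:69]
[70] read 'd'  n19⇒n2 (via fail)
[71] read 'b'  n2⇒n3
[72] read 'b'  n3⇒n4
[73] read 'c'  n4⇒n5
[74] read 'e'  n5⇒n6  → match P0@[74:74]
[75] read 'c'  n6⇒n7  → match P1@[70:75],P6@[73:75]
[76] read 'b'  n7⇒n8 (via fail)
[77] read 'e'  n8⇒n9  → match P0@[77:77],P2@[76:77]
[78] read 'c'  n9⇒n11 (via fail)

Result: [[1,0],[2,6],[3,0],[5,0],[10,0],[11,6],[15,3],[16,0],[21,0],[22,1],[22,6],[23,0],[31,0],[32,1],[32,6],[33,0],[34,6],[35,4],[36,3],[39,0],[40,6],[42,0],[43,6],[44,4],[49,5],[54,0],[58,0],[58,2],[60,0],[60,2],[62,4],[67,0],[67,2],[69,0],[74,0],[75,1],[75,6],[77,0],[77,2]]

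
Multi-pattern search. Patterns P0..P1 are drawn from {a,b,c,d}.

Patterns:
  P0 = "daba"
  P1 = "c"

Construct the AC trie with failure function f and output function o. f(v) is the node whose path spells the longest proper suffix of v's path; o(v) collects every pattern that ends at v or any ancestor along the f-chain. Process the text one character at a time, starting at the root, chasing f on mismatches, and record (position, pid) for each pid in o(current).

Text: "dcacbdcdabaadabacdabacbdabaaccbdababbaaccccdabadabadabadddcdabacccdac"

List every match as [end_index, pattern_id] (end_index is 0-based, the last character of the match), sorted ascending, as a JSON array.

Construct AC machine:
Trie nodes:
  0='ε' goto c→5 d→1
  1='d' goto a→2
  2='da' goto b→3
  3='dab' goto a→4
  4='daba' goto ·  [P0 ends]
  5='c' goto ·  [P1 ends]

Failure links (BFS by depth):
  n1('d'): parent n0 fail=0; on 'd' 0 → fail=0;  out ∅∪∅=∅
  n5('c'): parent n0 fail=0; on 'c' 0 → fail=0;  out {1}∪∅={1}
  n2('da'): parent n1 fail=0; on 'a' 0 → fail=0;  out ∅∪∅=∅
  n3('dab'): parent n2 fail=0; on 'b' 0 → fail=0;  out ∅∪∅=∅
  n4('daba'): parent n3 fail=0; on 'a' 0 → fail=0;  out {0}∪∅={0}

Run:
[0] read 'd'  n0⇒n1
[1] read 'c'  n1⇒n5 (via fail)  → match P1@[1:1]
[2] read 'a'  n5⇒n0 (via fail)
[3] read 'c'  n0⇒n5  → match P1@[3:3]
[4] read 'b'  n5⇒n0 (via fail)
[5] read 'd'  n0⇒n1
[6] read 'c'  n1⇒n5 (via fail)  → match P1@[6:6]
[7] read 'd'  n5⇒n1 (via fail)
[8] read 'a'  n1⇒n2
[9] read 'b'  n2⇒n3
[10] read 'a'  n3⇒n4  → match P0@[7:10]
[11] read 'a'  n4⇒n0 (via fail)
[12] read 'd'  n0⇒n1
[13] read 'a'  n1⇒n2
[14] read 'b'  n2⇒n3
[15] read 'a'  n3⇒n4  → match P0@[12:15]
[16] read 'c'  n4⇒n5 (via fail)  → match P1@[16:16]
[17] read 'd'  n5⇒n1 (via fail)
[18] read 'a'  n1⇒n2
[19] read 'b'  n2⇒n3
[20] read 'a'  n3⇒n4  → match P0@[17:20]
[21] read 'c'  n4⇒n5 (via fail)  → match P1@[21:21]
[22] read 'b'  n5⇒n0 (via fail)
[23] read 'd'  n0⇒n1
[24] read 'a'  n1⇒n2
[25] read 'b'  n2⇒n3
[26] read 'a'  n3⇒n4  → match P0@[23:26]
[27] read 'a'  n4⇒n0 (via fail)
[28] read 'c'  n0⇒n5  → match P1@[28:28]
[29] read 'c'  n5⇒n5 (via fail)  → match P1@[29:29]
[30] read 'b'  n5⇒n0 (via fail)
[31] read 'd'  n0⇒n1
[32] read 'a'  n1⇒n2
[33] read 'b'  n2⇒n3
[34] read 'a'  n3⇒n4  → match P0@[31:34]
[35] read 'b'  n4⇒n0 (via fail)
[36] read 'b'  n0⇒n0
[37] read 'a'  n0⇒n0
[38] read 'a'  n0⇒n0
[39] read 'c'  n0⇒n5  → match P1@[39:39]
[40] read 'c'  n5⇒n5 (via fail)  → match P1@[40:40]
[41] read 'c'  n5⇒n5 (via fail)  → match P1@[41:41]
[42] read 'c'  n5⇒n5 (via fail)  → match P1@[42:42]
[43] read 'd'  n5⇒n1 (via fail)
[44] read 'a'  n1⇒n2
[45] read 'b'  n2⇒n3
[46] read 'a'  n3⇒n4  → match P0@[43:46]
[47] read 'd'  n4⇒n1 (via fail)
[48] read 'a'  n1⇒n2
[49] read 'b'  n2⇒n3
[50] read 'a'  n3⇒n4  → match P0@[47:50]
[51] read 'd'  n4⇒n1 (via fail)
[52] read 'a'  n1⇒n2
[53] read 'b'  n2⇒n3
[54] read 'a'  n3⇒n4  → match P0@[51:54]
[55] read 'd'  n4⇒n1 (via fail)
[56] read 'd'  n1⇒n1 (via fail)
[57] read 'd'  n1⇒n1 (via fail)
[58] read 'c'  n1⇒n5 (via fail)  → match P1@[58:58]
[59] read 'd'  n5⇒n1 (via fail)
[60] read 'a'  n1⇒n2
[61] read 'b'  n2⇒n3
[62] read 'a'  n3⇒n4  → match P0@[59:62]
[63] read 'c'  n4⇒n5 (via fail)  → match P1@[63:63]
[64] read 'c'  n5⇒n5 (via fail)  → match P1@[64:64]
[65] read 'c'  n5⇒n5 (via fail)  → match P1@[65:65]
[66] read 'd'  n5⇒n1 (via fail)
[67] read 'a'  n1⇒n2
[68] read 'c'  n2⇒n5 (via fail)  → match P1@[68:68]

Result: [[1,1],[3,1],[6,1],[10,0],[15,0],[16,1],[20,0],[21,1],[26,0],[28,1],[29,1],[34,0],[39,1],[40,1],[41,1],[42,1],[46,0],[50,0],[54,0],[58,1],[62,0],[63,1],[64,1],[65,1],[68,1]]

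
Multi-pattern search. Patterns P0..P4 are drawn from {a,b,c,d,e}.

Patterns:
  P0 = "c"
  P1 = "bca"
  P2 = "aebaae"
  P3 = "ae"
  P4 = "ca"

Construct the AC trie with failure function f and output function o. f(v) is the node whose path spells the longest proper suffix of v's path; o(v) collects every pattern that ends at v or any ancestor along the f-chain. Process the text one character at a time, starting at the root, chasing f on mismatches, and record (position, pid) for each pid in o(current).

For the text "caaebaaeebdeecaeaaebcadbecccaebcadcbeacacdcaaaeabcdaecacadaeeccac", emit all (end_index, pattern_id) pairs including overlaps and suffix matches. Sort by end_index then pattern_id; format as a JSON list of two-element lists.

Construct AC machine:
Trie (insert patterns):
  0='ε' goto a→5 b→2 c→1
  1='c' goto a→11  [P0 ends]
  2='b' goto c→3
  3='bc' goto a→4
  4='bca' goto ·  [P1 ends]
  5='a' goto e→6
  6='ae' goto b→7  [P3 ends]
  7='aeb' goto a→8
  8='aeba' goto a→9
  9='aebaa' goto e→10
  10='aebaae' goto ·  [P2 ends]
  11='ca' goto ·  [P4 ends]

Failure links (BFS by depth):
  n1('c'): parent n0 fail=0; on 'c' 0 → fail=0;  out {0}∪∅={0}
  n2('b'): parent n0 fail=0; on 'b' 0 → fail=0;  out ∅∪∅=∅
  n5('a'): parent n0 fail=0; on 'a' 0 → fail=0;  out ∅∪∅=∅
  n3('bc'): parent n2 fail=0; on 'c' 0 → fail=1;  out ∅∪{0}={0}
  n6('ae'): parent n5 fail=0; on 'e' 0 → fail=0;  out {3}∪∅={3}
  n11('ca'): parent n1 fail=0; on 'a' 0 → fail=5;  out {4}∪∅={4}
  n4('bca'): parent n3 fail=1; on 'a' 1 → fail=11;  out {1}∪{4}={1,4}
  n7('aeb'): parent n6 fail=0; on 'b' 0 → fail=2;  out ∅∪∅=∅
  n8('aeba'): parent n7 fail=2; on 'a' 2→0 → fail=5;  out ∅∪∅=∅
  n9('aebaa'): parent n8 fail=5; on 'a' 5→0 → fail=5;  out ∅∪∅=∅
  n10('aebaae'): parent n9 fail=5; on 'e' 5 → fail=6;  out {2}∪{3}={2,3}

Scan:
pos 0 'c': at 1  ** P0@[0:0]
pos 1 'a': at 11  ** P4@[0:1]
pos 2 'a': at 5 ·f
pos 3 'e': at 6  ** P3@[2:3]
pos 4 'b': at 7
pos 5 'a': at 8
pos 6 'a': at 9
pos 7 'e': at 10  ** P2@[2:7],P3@[6:7]
pos 8 'e': at 0 ·f
pos 9 'b': at 2
pos 10 'd': at 0 ·f
pos 11 'e': at 0
pos 12 'e': at 0
pos 13 'c': at 1  ** P0@[13:13]
pos 14 'a': at 11  ** P4@[13:14]
pos 15 'e': at 6 ·f  ** P3@[14:15]
pos 16 'a': at 5 ·f
pos 17 'a': at 5 ·f
pos 18 'e': at 6  ** P3@[17:18]
pos 19 'b': at 7
pos 20 'c': at 3 ·f  ** P0@[20:20]
pos 21 'a': at 4  ** P1@[19:21],P4@[20:21]
pos 22 'd': at 0 ·f
pos 23 'b': at 2
pos 24 'e': at 0 ·f
pos 25 'c': at 1  ** P0@[25:25]
pos 26 'c': at 1 ·f  ** P0@[26:26]
pos 27 'c': at 1 ·f  ** P0@[27:27]
pos 28 'a': at 11  ** P4@[27:28]
pos 29 'e': at 6 ·f  ** P3@[28:29]
pos 30 'b': at 7
pos 31 'c': at 3 ·f  ** P0@[31:31]
pos 32 'a': at 4  ** P1@[30:32],P4@[31:32]
pos 33 'd': at 0 ·f
pos 34 'c': at 1  ** P0@[34:34]
pos 35 'b': at 2 ·f
pos 36 'e': at 0 ·f
pos 37 'a': at 5
pos 38 'c': at 1 ·f  ** P0@[38:38]
pos 39 'a': at 11  ** P4@[38:39]
pos 40 'c': at 1 ·f  ** P0@[40:40]
pos 41 'd': at 0 ·f
pos 42 'c': at 1  ** P0@[42:42]
pos 43 'a': at 11  ** P4@[42:43]
pos 44 'a': at 5 ·f
pos 45 'a': at 5 ·f
pos 46 'e': at 6  ** P3@[45:46]
pos 47 'a': at 5 ·f
pos 48 'b': at 2 ·f
pos 49 'c': at 3  ** P0@[49:49]
pos 50 'd': at 0 ·f
pos 51 'a': at 5
pos 52 'e': at 6  ** P3@[51:52]
pos 53 'c': at 1 ·f  ** P0@[53:53]
pos 54 'a': at 11  ** P4@[53:54]
pos 55 'c': at 1 ·f  ** P0@[55:55]
pos 56 'a': at 11  ** P4@[55:56]
pos 57 'd': at 0 ·f
pos 58 'a': at 5
pos 59 'e': at 6  ** P3@[58:59]
pos 60 'e': at 0 ·f
pos 61 'c': at 1  ** P0@[61:61]
pos 62 'c': at 1 ·f  ** P0@[62:62]
pos 63 'a': at 11  ** P4@[62:63]
pos 64 'c': at 1 ·f  ** P0@[64:64]

Result: [[0,0],[1,4],[3,3],[7,2],[7,3],[13,0],[14,4],[15,3],[18,3],[20,0],[21,1],[21,4],[25,0],[26,0],[27,0],[28,4],[29,3],[31,0],[32,1],[32,4],[34,0],[38,0],[39,4],[40,0],[42,0],[43,4],[46,3],[49,0],[52,3],[53,0],[54,4],[55,0],[56,4],[59,3],[61,0],[62,0],[63,4],[64,0]]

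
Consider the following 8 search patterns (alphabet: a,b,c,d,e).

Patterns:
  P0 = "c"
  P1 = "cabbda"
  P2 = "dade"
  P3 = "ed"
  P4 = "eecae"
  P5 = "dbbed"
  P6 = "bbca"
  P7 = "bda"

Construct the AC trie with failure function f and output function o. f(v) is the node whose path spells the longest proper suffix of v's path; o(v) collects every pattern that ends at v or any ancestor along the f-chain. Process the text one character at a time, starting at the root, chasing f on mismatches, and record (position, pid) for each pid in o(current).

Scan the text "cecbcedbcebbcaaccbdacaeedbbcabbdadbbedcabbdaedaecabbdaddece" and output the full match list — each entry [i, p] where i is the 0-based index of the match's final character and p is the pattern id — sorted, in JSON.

Build:
Trie (insert patterns):
  n0 'ε': b→21 c→1 d→7 e→11
  n1 'c': a→2  [P0 ends]
  n2 'ca': b→3
  n3 'cab': b→4
  n4 'cabb': d→5
  n5 'cabbd': a→6
  n6 'cabbda': ·  [P1 ends]
  n7 'd': a→8 b→17
  n8 'da': d→9
  n9 'dad': e→10
  n10 'dade': ·  [P2 ends]
  n11 'e': d→12 e→13
  n12 'ed': ·  [P3 ends]
  n13 'ee': c→14
  n14 'eec': a→15
  n15 'eeca': e→16
  n16 'eecae': ·  [P4 ends]
  n17 'db': b→18
  n18 'dbb': e→19
  n19 'dbbe': d→20
  n20 'dbbed': ·  [P5 ends]
  n21 'b': b→22 d→25
  n22 'bb': c→23
  n23 'bbc': a→24
  n24 'bbca': ·  [P6 ends]
  n25 'bd': a→26
  n26 'bda': ·  [P7 ends]

Failure links (BFS by depth):
  n1('c'): parent n0 fail=0; on 'c' 0 → fail=0;  out {0}∪∅={0}
  n7('d'): parent n0 fail=0; on 'd' 0 → fail=0;  out ∅∪∅=∅
  n11('e'): parent n0 fail=0; on 'e' 0 → fail=0;  out ∅∪∅=∅
  n21('b'): parent n0 fail=0; on 'b' 0 → fail=0;  out ∅∪∅=∅
  n2('ca'): parent n1 fail=0; on 'a' 0 → fail=0;  out ∅∪∅=∅
  n8('da'): parent n7 fail=0; on 'a' 0 → fail=0;  out ∅∪∅=∅
  n12('ed'): parent n11 fail=0; on 'd' 0 → fail=7;  out {3}∪∅={3}
  n13('ee'): parent n11 fail=0; on 'e' 0 → fail=11;  out ∅∪∅=∅
  n17('db'): parent n7 fail=0; on 'b' 0 → fail=21;  out ∅∪∅=∅
  n22('bb'): parent n21 fail=0; on 'b' 0 → fail=21;  out ∅∪∅=∅
  n25('bd'): parent n21 fail=0; on 'd' 0 → fail=7;  out ∅∪∅=∅
  n3('cab'): parent n2 fail=0; on 'b' 0 → fail=21;  out ∅∪∅=∅
  n9('dad'): parent n8 fail=0; on 'd' 0 → fail=7;  out ∅∪∅=∅
  n14('eec'): parent n13 fail=11; on 'c' 11→0 → fail=1;  out ∅∪{0}={0}
  n18('dbb'): parent n17 fail=21; on 'b' 21 → fail=22;  out ∅∪∅=∅
  n23('bbc'): parent n22 fail=21; on 'c' 21→0 → fail=1;  out ∅∪{0}={0}
  n26('bda'): parent n25 fail=7; on 'a' 7 → fail=8;  out {7}∪∅={7}
  n4('cabb'): parent n3 fail=21; on 'b' 21 → fail=22;  out ∅∪∅=∅
  n10('dade'): parent n9 fail=7; on 'e' 7→0 → fail=11;  out {2}∪∅={2}
  n15('eeca'): parent n14 fail=1; on 'a' 1 → fail=2;  out ∅∪∅=∅
  n19('dbbe'): parent n18 fail=22; on 'e' 22→21→0 → fail=11;  out ∅∪∅=∅
  n24('bbca'): parent n23 fail=1; on 'a' 1 → fail=2;  out {6}∪∅={6}
  n5('cabbd'): parent n4 fail=22; on 'd' 22→21 → fail=25;  out ∅∪∅=∅
  n16('eecae'): parent n15 fail=2; on 'e' 2→0 → fail=11;  out {4}∪∅={4}
  n20('dbbed'): parent n19 fail=11; on 'd' 11 → fail=12;  out {5}∪{3}={3,5}
  n6('cabbda'): parent n5 fail=25; on 'a' 25 → fail=26;  out {1}∪{7}={1,7}

Run:
i=0 'c': node 0→1  → match P0@[0:0]
i=1 'e': node 1→11 ·f
i=2 'c': node 11→1 ·f  → match P0@[2:2]
i=3 'b': node 1→21 ·f
i=4 'c': node 21→1 ·f  → match P0@[4:4]
i=5 'e': node 1→11 ·f
i=6 'd': node 11→12  → match P3@[5:6]
i=7 'b': node 12→17 ·f
i=8 'c': node 17→1 ·f  → match P0@[8:8]
i=9 'e': node 1→11 ·f
i=10 'b': node 11→21 ·f
i=11 'b': node 21→22
i=12 'c': node 22→23  → match P0@[12:12]
i=13 'a': node 23→24  → match P6@[10:13]
i=14 'a': node 24→0 ·f
i=15 'c': node 0→1  → match P0@[15:15]
i=16 'c': node 1→1 ·f  → match P0@[16:16]
i=17 'b': node 1→21 ·f
i=18 'd': node 21→25
i=19 'a': node 25→26  → match P7@[17:19]
i=20 'c': node 26→1 ·f  → match P0@[20:20]
i=21 'a': node 1→2
i=22 'e': node 2→11 ·f
i=23 'e': node 11→13
i=24 'd': node 13→12 ·f  → match P3@[23:24]
i=25 'b': node 12→17 ·f
i=26 'b': node 17→18
i=27 'c': node 18→23 ·f  → match P0@[27:27]
i=28 'a': node 23→24  → match P6@[25:28]
i=29 'b': node 24→3 ·f
i=30 'b': node 3→4
i=31 'd': node 4→5
i=32 'a': node 5→6  → match P1@[27:32],P7@[30:32]
i=33 'd': node 6→9 ·f
i=34 'b': node 9→17 ·f
i=35 'b': node 17→18
i=36 'e': node 18→19
i=37 'd': node 19→20  → match P3@[36:37],P5@[33:37]
i=38 'c': node 20→1 ·f  → match P0@[38:38]
i=39 'a': node 1→2
i=40 'b': node 2→3
i=41 'b': node 3→4
i=42 'd': node 4→5
i=43 'a': node 5→6  → match P1@[38:43],P7@[41:43]
i=44 'e': node 6→11 ·f
i=45 'd': node 11→12  → match P3@[44:45]
i=46 'a': node 12→8 ·f
i=47 'e': node 8→11 ·f
i=48 'c': node 11→1 ·f  → match P0@[48:48]
i=49 'a': node 1→2
i=50 'b': node 2→3
i=51 'b': node 3→4
i=52 'd': node 4→5
i=53 'a': node 5→6  → match P1@[48:53],P7@[51:53]
i=54 'd': node 6→9 ·f
i=55 'd': node 9→7 ·f
i=56 'e': node 7→11 ·f
i=57 'c': node 11→1 ·f  → match P0@[57:57]
i=58 'e': node 1→11 ·f

Result: [[0,0],[2,0],[4,0],[6,3],[8,0],[12,0],[13,6],[15,0],[16,0],[19,7],[20,0],[24,3],[27,0],[28,6],[32,1],[32,7],[37,3],[37,5],[38,0],[43,1],[43,7],[45,3],[48,0],[53,1],[53,7],[57,0]]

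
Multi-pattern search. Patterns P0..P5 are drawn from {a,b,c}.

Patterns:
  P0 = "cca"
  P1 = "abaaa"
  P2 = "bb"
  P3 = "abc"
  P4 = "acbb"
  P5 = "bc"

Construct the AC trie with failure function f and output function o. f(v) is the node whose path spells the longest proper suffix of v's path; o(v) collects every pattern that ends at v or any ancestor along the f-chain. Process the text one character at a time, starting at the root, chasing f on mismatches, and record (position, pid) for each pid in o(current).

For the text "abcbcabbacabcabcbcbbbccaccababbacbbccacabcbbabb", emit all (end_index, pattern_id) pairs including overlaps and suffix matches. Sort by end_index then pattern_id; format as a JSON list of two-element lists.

Build:
Trie nodes:
  0='ε' goto a→4 b→9 c→1
  1='c' goto c→2
  2='cc' goto a→3
  3='cca' goto ·  ←P0
  4='a' goto b→5 c→12
  5='ab' goto a→6 c→11
  6='aba' goto a→7
  7='abaa' goto a→8
  8='abaaa' goto ·  ←P1
  9='b' goto b→10 c→15
  10='bb' goto ·  ←P2
  11='abc' goto ·  ←P3
  12='ac' goto b→13
  13='acb' goto b→14
  14='acbb' goto ·  ←P4
  15='bc' goto ·  ←P5

Failure links (BFS by depth):
  fail(1) 'c': from fail(0)=0 chase 'c': 0 ⇒ 0;  out=∅∪out(0)=∅
  fail(4) 'a': from fail(0)=0 chase 'a': 0 ⇒ 0;  out=∅∪out(0)=∅
  fail(9) 'b': from fail(0)=0 chase 'b': 0 ⇒ 0;  out=∅∪out(0)=∅
  fail(2) 'cc': from fail(1)=0 chase 'c': 0 ⇒ 1;  out=∅∪out(1)=∅
  fail(5) 'ab': from fail(4)=0 chase 'b': 0 ⇒ 9;  out=∅∪out(9)=∅
  fail(10) 'bb': from fail(9)=0 chase 'b': 0 ⇒ 9;  out={2}∪out(9)={2}
  fail(12) 'ac': from fail(4)=0 chase 'c': 0 ⇒ 1;  out=∅∪out(1)=∅
  fail(15) 'bc': from fail(9)=0 chase 'c': 0 ⇒ 1;  out={5}∪out(1)={5}
  fail(3) 'cca': from fail(2)=1 chase 'a': 1→0 ⇒ 4;  out={0}∪out(4)={0}
  fail(6) 'aba': from fail(5)=9 chase 'a': 9→0 ⇒ 4;  out=∅∪out(4)=∅
  fail(11) 'abc': from fail(5)=9 chase 'c': 9 ⇒ 15;  out={3}∪out(15)={3,5}
  fail(13) 'acb': from fail(12)=1 chase 'b': 1→0 ⇒ 9;  out=∅∪out(9)=∅
  fail(7) 'abaa': from fail(6)=4 chase 'a': 4→0 ⇒ 4;  out=∅∪out(4)=∅
  fail(14) 'acbb': from fail(13)=9 chase 'b': 9 ⇒ 10;  out={4}∪out(10)={2,4}
  fail(8) 'abaaa': from fail(7)=4 chase 'a': 4→0 ⇒ 4;  out={1}∪out(4)={1}

Text stream:
i=0 'a': node 0→4
i=1 'b': node 4→5
i=2 'c': node 5→11  ** P3@[0:2],P5@[1:2]
i=3 'b': node 11→9 (via fail)
i=4 'c': node 9→15  ** P5@[3:4]
i=5 'a': node 15→4 (via fail)
i=6 'b': node 4→5
i=7 'b': node 5→10 (via fail)  ** P2@[6:7]
i=8 'a': node 10→4 (via fail)
i=9 'c': node 4→12
i=10 'a': node 12→4 (via fail)
i=11 'b': node 4→5
i=12 'c': node 5→11  ** P3@[10:12],P5@[11:12]
i=13 'a': node 11→4 (via fail)
i=14 'b': node 4→5
i=15 'c': node 5→11  ** P3@[13:15],P5@[14:15]
i=16 'b': node 11→9 (via fail)
i=17 'c': node 9→15  ** P5@[16:17]
i=18 'b': node 15→9 (via fail)
i=19 'b': node 9→10  ** P2@[18:19]
i=20 'b': node 10→10 (via fail)  ** P2@[19:20]
i=21 'c': node 10→15 (via fail)  ** P5@[20:21]
i=22 'c': node 15→2 (via fail)
i=23 'a': node 2→3  ** P0@[21:23]
i=24 'c': node 3→12 (via fail)
i=25 'c': node 12→2 (via fail)
i=26 'a': node 2→3  ** P0@[24:26]
i=27 'b': node 3→5 (via fail)
i=28 'a': node 5→6
i=29 'b': node 6→5 (via fail)
i=30 'b': node 5→10 (via fail)  ** P2@[29:30]
i=31 'a': node 10→4 (via fail)
i=32 'c': node 4→12
i=33 'b': node 12→13
i=34 'b': node 13→14  ** P2@[33:34],P4@[31:34]
i=35 'c': node 14→15 (via fail)  ** P5@[34:35]
i=36 'c': node 15→2 (via fail)
i=37 'a': node 2→3  ** P0@[35:37]
i=38 'c': node 3→12 (via fail)
i=39 'a': node 12→4 (via fail)
i=40 'b': node 4→5
i=41 'c': node 5→11  ** P3@[39:41],P5@[40:41]
i=42 'b': node 11→9 (via fail)
i=43 'b': node 9→10  ** P2@[42:43]
i=44 'a': node 10→4 (via fail)
i=45 'b': node 4→5
i=46 'b': node 5→10 (via fail)  ** P2@[45:46]

Result: [[2,3],[2,5],[4,5],[7,2],[12,3],[12,5],[15,3],[15,5],[17,5],[19,2],[20,2],[21,5],[23,0],[26,0],[30,2],[34,2],[34,4],[35,5],[37,0],[41,3],[41,5],[43,2],[46,2]]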